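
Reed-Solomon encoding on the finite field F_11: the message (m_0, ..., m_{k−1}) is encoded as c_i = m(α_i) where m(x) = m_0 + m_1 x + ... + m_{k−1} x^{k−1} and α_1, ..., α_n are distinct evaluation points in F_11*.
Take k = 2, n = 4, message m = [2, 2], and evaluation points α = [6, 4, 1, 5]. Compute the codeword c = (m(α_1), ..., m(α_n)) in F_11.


c = [3, 10, 4, 1]

Message polynomial: m(x) = 2 + 2·x (mod 11).
For each evaluation point α_i, compute m(α_i) mod 11:
  α_1 = 6: Horner steps 2 → 3, so m(6) = 3.
  α_2 = 4: Horner steps 2 → 10, so m(4) = 10.
  α_3 = 1: Horner steps 2 → 4, so m(1) = 4.
  α_4 = 5: Horner steps 2 → 1, so m(5) = 1.
Codeword c = [3, 10, 4, 1] ∈ F_11^4.


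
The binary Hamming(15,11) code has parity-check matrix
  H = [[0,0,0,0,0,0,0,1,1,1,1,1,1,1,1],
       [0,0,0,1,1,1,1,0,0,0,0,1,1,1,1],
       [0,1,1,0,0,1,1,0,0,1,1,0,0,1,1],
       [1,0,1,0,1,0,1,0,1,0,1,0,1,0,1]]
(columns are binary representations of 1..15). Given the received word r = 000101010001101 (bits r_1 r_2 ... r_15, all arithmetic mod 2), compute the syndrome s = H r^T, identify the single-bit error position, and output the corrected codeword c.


s = (0, 1, 0, 0)^T, error position = 4, corrected codeword c = 000001010001101

Compute s = H r^T mod 2 one row at a time:
  s_1 = 1 + 0 + 0 + 0 + 1 + 1 + 0 + 1 = 4 ≡ 0 (mod 2).
  s_2 = 1 + 0 + 1 + 0 + 1 + 1 + 0 + 1 = 5 ≡ 1 (mod 2).
  s_3 = 0 + 0 + 1 + 0 + 0 + 0 + 0 + 1 = 2 ≡ 0 (mod 2).
  s_4 = 0 + 0 + 0 + 0 + 0 + 0 + 1 + 1 = 2 ≡ 0 (mod 2).
s = (0, 1, 0, 0)^T — this equals column 4 of H (binary 0100), so error is at position 4.
Correct: flip bit 4 of r = 000101010001101 to get c = 000001010001101.


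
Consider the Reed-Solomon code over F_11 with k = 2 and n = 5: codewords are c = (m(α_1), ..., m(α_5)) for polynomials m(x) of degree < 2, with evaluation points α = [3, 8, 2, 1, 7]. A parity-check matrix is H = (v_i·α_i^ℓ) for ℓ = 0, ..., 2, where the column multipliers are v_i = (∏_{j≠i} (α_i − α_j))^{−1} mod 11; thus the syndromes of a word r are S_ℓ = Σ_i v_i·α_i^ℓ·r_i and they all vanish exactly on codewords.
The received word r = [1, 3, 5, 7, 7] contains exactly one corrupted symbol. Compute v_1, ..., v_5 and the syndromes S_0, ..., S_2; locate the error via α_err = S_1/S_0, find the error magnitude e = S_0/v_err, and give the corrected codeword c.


S = (6, 6, 6), error at position 4, error magnitude e = 9, c = [1, 3, 5, 9, 7].

Step 1: column multipliers v_i = (∏_{j≠i}(α_i − α_j))^{−1} mod 11.
  i = 1 (α = 3): (3−8)(3−2)(3−1)(3−7) = (−5)·1·2·(−4) = 40 ≡ 7, so v_1 = 7^{−1} = 8 (mod 11).
  i = 2 (α = 8): (8−3)(8−2)(8−1)(8−7) = 5·6·7·1 = 210 ≡ 1, so v_2 = 1^{−1} = 1 (mod 11).
  i = 3 (α = 2): (2−3)(2−8)(2−1)(2−7) = (−1)·(−6)·1·(−5) = −30 ≡ 3, so v_3 = 3^{−1} = 4 (mod 11).
  i = 4 (α = 1): (1−3)(1−8)(1−2)(1−7) = (−2)·(−7)·(−1)·(−6) = 84 ≡ 7, so v_4 = 7^{−1} = 8 (mod 11).
  i = 5 (α = 7): (7−3)(7−8)(7−2)(7−1) = 4·(−1)·5·6 = −120 ≡ 1, so v_5 = 1^{−1} = 1 (mod 11).
  v = [8, 1, 4, 8, 1].
Step 2: syndromes of r = [1, 3, 5, 7, 7] (all sums mod 11).
  S_0 = Σ v_i r_i = 8·1 + 1·3 + 4·5 + 8·7 + 1·7 = 94 ≡ 6.
  S_1 = Σ v_i α_i r_i = 8·3·1 + 1·8·3 + 4·2·5 + 8·1·7 + 1·7·7 = 193 ≡ 6.
  α_i^2 mod 11 = [9, 9, 4, 1, 5].
  S_2 = Σ v_i α_i^2 r_i = 8·9·1 + 1·9·3 + 4·4·5 + 8·1·7 + 1·5·7 = 270 ≡ 6.
  S = (6, 6, 6) ≠ 0, so r is not a codeword (an error is present).
Step 3: locate the error. For a single error e at position i, S_ℓ = v_i·e·α_i^ℓ, so α_err = S_1/S_0.
  S_0^{−1} = 6^{−1} = 2 (mod 11), so α_err = 6·2 = 12 ≡ 1 = α_4. Error position i = 4.
  Consistency check: S_2/S_1 = 6·2 = 12 ≡ 1 = α_err ✓ (single-error assumption holds).
Step 4: error magnitude e = S_0/v_4 = S_0·∏_{j≠4}(α_4 − α_j) = 6·7 = 42 ≡ 9 (mod 11).
Step 5: correct position 4: c_4 = r_4 − e = 7 − 9 ≡ 9 (mod 11). Hence c = [1, 3, 5, 9, 7].
  Check: interpolating c through the α_i gives m(x) = 2 + 7·x (degree < 2) with m(α_i) = c_i for every i, so c is indeed a codeword.


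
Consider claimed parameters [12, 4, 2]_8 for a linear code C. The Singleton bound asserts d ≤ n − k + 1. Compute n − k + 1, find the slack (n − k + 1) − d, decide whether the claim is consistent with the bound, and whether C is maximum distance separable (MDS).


Singleton RHS = n − k + 1 = 9, slack = 7, bound satisfied, not MDS.

Singleton bound: d ≤ n − k + 1.
Here n = 12, k = 4, so n − k + 1 = 9.
Given d = 2, check d ≤ 9: YES.
Slack = (n − k + 1) − d = 7.
The code is NOT MDS (slack = 7 > 0).
Description: the claimed parameters are [12, 4, 2]_8; such a code would be non-MDS.


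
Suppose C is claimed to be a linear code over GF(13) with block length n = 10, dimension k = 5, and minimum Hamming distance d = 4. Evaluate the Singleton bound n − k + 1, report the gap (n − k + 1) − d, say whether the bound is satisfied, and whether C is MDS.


Singleton RHS = n − k + 1 = 6, slack = 2, bound satisfied, not MDS.

Singleton bound: d ≤ n − k + 1.
Here n = 10, k = 5, so n − k + 1 = 6.
Given d = 4, check d ≤ 6: YES.
Slack = (n − k + 1) − d = 2.
The code is NOT MDS (slack = 2 > 0).
Description: the claimed parameters are [10, 5, 4]_13; such a code would be non-MDS.


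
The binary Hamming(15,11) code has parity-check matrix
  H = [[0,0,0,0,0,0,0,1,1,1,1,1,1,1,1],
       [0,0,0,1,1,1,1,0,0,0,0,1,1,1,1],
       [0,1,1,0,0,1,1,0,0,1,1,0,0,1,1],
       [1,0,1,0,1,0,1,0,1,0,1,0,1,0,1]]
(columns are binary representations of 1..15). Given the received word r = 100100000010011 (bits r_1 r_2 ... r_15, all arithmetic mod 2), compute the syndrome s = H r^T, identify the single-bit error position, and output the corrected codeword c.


s = (1, 1, 1, 1)^T, error position = 15, corrected codeword c = 100100000010010

Compute s = H r^T mod 2 one row at a time:
  s_1 = 0 + 0 + 0 + 1 + 0 + 0 + 1 + 1 = 3 ≡ 1 (mod 2).
  s_2 = 1 + 0 + 0 + 0 + 0 + 0 + 1 + 1 = 3 ≡ 1 (mod 2).
  s_3 = 0 + 0 + 0 + 0 + 0 + 1 + 1 + 1 = 3 ≡ 1 (mod 2).
  s_4 = 1 + 0 + 0 + 0 + 0 + 1 + 0 + 1 = 3 ≡ 1 (mod 2).
s = (1, 1, 1, 1)^T — this equals column 15 of H (binary 1111), so error is at position 15.
Correct: flip bit 15 of r = 100100000010011 to get c = 100100000010010.


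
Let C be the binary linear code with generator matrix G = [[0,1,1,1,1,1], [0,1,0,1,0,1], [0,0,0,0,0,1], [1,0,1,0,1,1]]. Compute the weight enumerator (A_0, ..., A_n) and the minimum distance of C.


Weight distribution: A_0 = 1, A_1 = 2, A_2 = 3, A_3 = 4, A_4 = 3, A_5 = 2, A_6 = 1. Minimum distance d = 1.

Enumerate all 2^4 = 16 messages m ∈ F_2^4.
For each, compute codeword c = mG in F_2^6, then tally its weight.
  m = 0000 → c = 000000, weight = 0.
  m = 1000 → c = 011111, weight = 5.
  m = 0100 → c = 010101, weight = 3.
  m = 1100 → c = 001010, weight = 2.
  m = 0010 → c = 000001, weight = 1.
  m = 1010 → c = 011110, weight = 4.
  m = 0110 → c = 010100, weight = 2.
  m = 1110 → c = 001011, weight = 3.
  m = 0001 → c = 101011, weight = 4.
  m = 1001 → c = 110100, weight = 3.
  m = 0101 → c = 111110, weight = 5.
  m = 1101 → c = 100001, weight = 2.
  m = 0011 → c = 101010, weight = 3.
  m = 1011 → c = 110101, weight = 4.
  m = 0111 → c = 111111, weight = 6.
  m = 1111 → c = 100000, weight = 1.
Tally weights:
  weight 0: 1 codewords.
  weight 1: 2 codewords.
  weight 2: 3 codewords.
  weight 3: 4 codewords.
  weight 4: 3 codewords.
  weight 5: 2 codewords.
  weight 6: 1 codewords.
Minimum distance d = smallest w > 0 with A_w > 0 = 1.
Sanity: Σ A_w = 16 = 2^4 = 16 ✓.


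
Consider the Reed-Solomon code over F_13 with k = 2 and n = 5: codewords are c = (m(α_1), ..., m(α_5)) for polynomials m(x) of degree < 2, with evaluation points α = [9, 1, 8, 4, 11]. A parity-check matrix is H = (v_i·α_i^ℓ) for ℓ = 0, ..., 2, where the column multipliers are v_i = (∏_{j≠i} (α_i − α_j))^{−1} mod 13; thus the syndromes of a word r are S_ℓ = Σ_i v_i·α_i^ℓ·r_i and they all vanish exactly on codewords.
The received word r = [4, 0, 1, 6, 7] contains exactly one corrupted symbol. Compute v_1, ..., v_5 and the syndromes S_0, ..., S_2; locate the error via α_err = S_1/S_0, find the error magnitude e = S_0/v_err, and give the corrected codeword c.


S = (6, 2, 5), error at position 1, error magnitude e = 1, c = [3, 0, 1, 6, 7].

Step 1: column multipliers v_i = (∏_{j≠i}(α_i − α_j))^{−1} mod 13.
  i = 1 (α = 9): (9−1)(9−8)(9−4)(9−11) = 8·1·5·(−2) = −80 ≡ 11, so v_1 = 11^{−1} = 6 (mod 13).
  i = 2 (α = 1): (1−9)(1−8)(1−4)(1−11) = (−8)·(−7)·(−3)·(−10) = 1680 ≡ 3, so v_2 = 3^{−1} = 9 (mod 13).
  i = 3 (α = 8): (8−9)(8−1)(8−4)(8−11) = (−1)·7·4·(−3) = 84 ≡ 6, so v_3 = 6^{−1} = 11 (mod 13).
  i = 4 (α = 4): (4−9)(4−1)(4−8)(4−11) = (−5)·3·(−4)·(−7) = −420 ≡ 9, so v_4 = 9^{−1} = 3 (mod 13).
  i = 5 (α = 11): (11−9)(11−1)(11−8)(11−4) = 2·10·3·7 = 420 ≡ 4, so v_5 = 4^{−1} = 10 (mod 13).
  v = [6, 9, 11, 3, 10].
Step 2: syndromes of r = [4, 0, 1, 6, 7] (all sums mod 13).
  S_0 = Σ v_i r_i = 6·4 + 9·0 + 11·1 + 3·6 + 10·7 = 123 ≡ 6.
  S_1 = Σ v_i α_i r_i = 6·9·4 + 9·1·0 + 11·8·1 + 3·4·6 + 10·11·7 = 1146 ≡ 2.
  α_i^2 mod 13 = [3, 1, 12, 3, 4].
  S_2 = Σ v_i α_i^2 r_i = 6·3·4 + 9·1·0 + 11·12·1 + 3·3·6 + 10·4·7 = 538 ≡ 5.
  S = (6, 2, 5) ≠ 0, so r is not a codeword (an error is present).
Step 3: locate the error. For a single error e at position i, S_ℓ = v_i·e·α_i^ℓ, so α_err = S_1/S_0.
  S_0^{−1} = 6^{−1} = 11 (mod 13), so α_err = 2·11 = 22 ≡ 9 = α_1. Error position i = 1.
  Consistency check: S_2/S_1 = 5·7 = 35 ≡ 9 = α_err ✓ (single-error assumption holds).
Step 4: error magnitude e = S_0/v_1 = S_0·∏_{j≠1}(α_1 − α_j) = 6·11 = 66 ≡ 1 (mod 13).
Step 5: correct position 1: c_1 = r_1 − e = 4 − 1 ≡ 3 (mod 13). Hence c = [3, 0, 1, 6, 7].
  Check: interpolating c through the α_i gives m(x) = 11 + 2·x (degree < 2) with m(α_i) = c_i for every i, so c is indeed a codeword.


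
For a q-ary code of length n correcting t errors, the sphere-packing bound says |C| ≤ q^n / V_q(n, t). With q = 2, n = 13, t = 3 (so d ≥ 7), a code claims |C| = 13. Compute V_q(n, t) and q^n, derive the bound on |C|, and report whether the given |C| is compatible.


V_q(n, t) = 378, q^n = 8192, Hamming bound = 21, |C| = 13 ≤ bound (satisfied).

Step 1: Compute V_q(n, t) = Σ_{j=0}^3 C(n, j) (q−1)^j.
  j = 0: C(13,0)·(1)^0 = 1·1 = 1.
  j = 1: C(13,1)·(1)^1 = 13·1 = 13.
  j = 2: C(13,2)·(1)^2 = 78·1 = 78.
  j = 3: C(13,3)·(1)^3 = 286·1 = 286.
  V_q(n, t) = 1 + 13 + 78 + 286 = 378.
Step 2: q^n = 2^13 = 8192.
Step 3: Hamming bound ⌊q^n / V_q(n,t)⌋ = ⌊8192/378⌋ = 21.
Step 4: Compare |C| = 13 to 21: satisfied.
The claimed |C| lies below the Hamming bound.


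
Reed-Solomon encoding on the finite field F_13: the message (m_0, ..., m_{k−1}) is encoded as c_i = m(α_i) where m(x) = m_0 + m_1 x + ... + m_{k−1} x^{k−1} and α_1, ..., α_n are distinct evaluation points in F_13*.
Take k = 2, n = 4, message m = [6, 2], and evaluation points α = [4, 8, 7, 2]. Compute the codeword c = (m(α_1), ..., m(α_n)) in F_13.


c = [1, 9, 7, 10]

Message polynomial: m(x) = 6 + 2·x (mod 13).
For each evaluation point α_i, compute m(α_i) mod 13:
  α_1 = 4: Horner steps 2 → 1, so m(4) = 1.
  α_2 = 8: Horner steps 2 → 9, so m(8) = 9.
  α_3 = 7: Horner steps 2 → 7, so m(7) = 7.
  α_4 = 2: Horner steps 2 → 10, so m(2) = 10.
Codeword c = [1, 9, 7, 10] ∈ F_13^4.


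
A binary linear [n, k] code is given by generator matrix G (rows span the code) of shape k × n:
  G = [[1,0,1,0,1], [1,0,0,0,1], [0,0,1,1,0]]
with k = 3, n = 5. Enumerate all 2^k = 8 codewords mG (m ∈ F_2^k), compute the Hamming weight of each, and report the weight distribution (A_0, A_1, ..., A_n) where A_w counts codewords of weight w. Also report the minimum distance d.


Weight distribution: A_0 = 1, A_1 = 2, A_2 = 2, A_3 = 2, A_4 = 1. Minimum distance d = 1.

Enumerate all 2^3 = 8 messages m ∈ F_2^3.
For each, compute codeword c = mG in F_2^5, then tally its weight.
  m = 000 → c = 00000, weight = 0.
  m = 100 → c = 10101, weight = 3.
  m = 010 → c = 10001, weight = 2.
  m = 110 → c = 00100, weight = 1.
  m = 001 → c = 00110, weight = 2.
  m = 101 → c = 10011, weight = 3.
  m = 011 → c = 10111, weight = 4.
  m = 111 → c = 00010, weight = 1.
Tally weights:
  weight 0: 1 codewords.
  weight 1: 2 codewords.
  weight 2: 2 codewords.
  weight 3: 2 codewords.
  weight 4: 1 codewords.
Minimum distance d = smallest w > 0 with A_w > 0 = 1.
Sanity: Σ A_w = 8 = 2^3 = 8 ✓.


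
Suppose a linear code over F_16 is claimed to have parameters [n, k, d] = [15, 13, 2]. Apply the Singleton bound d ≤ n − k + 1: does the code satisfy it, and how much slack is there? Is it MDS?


Singleton RHS = n − k + 1 = 3, slack = 1, bound satisfied, not MDS.

Singleton bound: d ≤ n − k + 1.
Here n = 15, k = 13, so n − k + 1 = 3.
Given d = 2, check d ≤ 3: YES.
Slack = (n − k + 1) − d = 1.
The code is NOT MDS (slack = 1 > 0).
Description: the claimed parameters are [15, 13, 2]_16; such a code would be non-MDS.


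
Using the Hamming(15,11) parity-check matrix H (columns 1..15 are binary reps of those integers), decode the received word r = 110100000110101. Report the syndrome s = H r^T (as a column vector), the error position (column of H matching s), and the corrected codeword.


s = (0, 1, 0, 0)^T, error position = 4, corrected codeword c = 110000000110101

Compute s = H r^T mod 2 one row at a time:
  s_1 = 0 + 0 + 1 + 1 + 0 + 1 + 0 + 1 = 4 ≡ 0 (mod 2).
  s_2 = 1 + 0 + 0 + 0 + 0 + 1 + 0 + 1 = 3 ≡ 1 (mod 2).
  s_3 = 1 + 0 + 0 + 0 + 1 + 1 + 0 + 1 = 4 ≡ 0 (mod 2).
  s_4 = 1 + 0 + 0 + 0 + 0 + 1 + 1 + 1 = 4 ≡ 0 (mod 2).
s = (0, 1, 0, 0)^T — this equals column 4 of H (binary 0100), so error is at position 4.
Correct: flip bit 4 of r = 110100000110101 to get c = 110000000110101.


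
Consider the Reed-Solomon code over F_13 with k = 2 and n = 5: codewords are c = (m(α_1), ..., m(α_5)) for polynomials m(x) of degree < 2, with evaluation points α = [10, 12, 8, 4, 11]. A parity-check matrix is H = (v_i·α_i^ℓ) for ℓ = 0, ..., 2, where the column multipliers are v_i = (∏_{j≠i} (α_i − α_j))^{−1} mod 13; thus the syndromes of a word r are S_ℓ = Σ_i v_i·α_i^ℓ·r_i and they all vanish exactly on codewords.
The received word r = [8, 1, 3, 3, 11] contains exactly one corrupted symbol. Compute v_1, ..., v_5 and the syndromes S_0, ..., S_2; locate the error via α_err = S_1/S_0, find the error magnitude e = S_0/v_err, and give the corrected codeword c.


S = (5, 1, 8), error at position 3, error magnitude e = 1, c = [8, 1, 2, 3, 11].

Step 1: column multipliers v_i = (∏_{j≠i}(α_i − α_j))^{−1} mod 13.
  i = 1 (α = 10): (10−12)(10−8)(10−4)(10−11) = (−2)·2·6·(−1) = 24 ≡ 11, so v_1 = 11^{−1} = 6 (mod 13).
  i = 2 (α = 12): (12−10)(12−8)(12−4)(12−11) = 2·4·8·1 = 64 ≡ 12, so v_2 = 12^{−1} = 12 (mod 13).
  i = 3 (α = 8): (8−10)(8−12)(8−4)(8−11) = (−2)·(−4)·4·(−3) = −96 ≡ 8, so v_3 = 8^{−1} = 5 (mod 13).
  i = 4 (α = 4): (4−10)(4−12)(4−8)(4−11) = (−6)·(−8)·(−4)·(−7) = 1344 ≡ 5, so v_4 = 5^{−1} = 8 (mod 13).
  i = 5 (α = 11): (11−10)(11−12)(11−8)(11−4) = 1·(−1)·3·7 = −21 ≡ 5, so v_5 = 5^{−1} = 8 (mod 13).
  v = [6, 12, 5, 8, 8].
Step 2: syndromes of r = [8, 1, 3, 3, 11] (all sums mod 13).
  S_0 = Σ v_i r_i = 6·8 + 12·1 + 5·3 + 8·3 + 8·11 = 187 ≡ 5.
  S_1 = Σ v_i α_i r_i = 6·10·8 + 12·12·1 + 5·8·3 + 8·4·3 + 8·11·11 = 1808 ≡ 1.
  α_i^2 mod 13 = [9, 1, 12, 3, 4].
  S_2 = Σ v_i α_i^2 r_i = 6·9·8 + 12·1·1 + 5·12·3 + 8·3·3 + 8·4·11 = 1048 ≡ 8.
  S = (5, 1, 8) ≠ 0, so r is not a codeword (an error is present).
Step 3: locate the error. For a single error e at position i, S_ℓ = v_i·e·α_i^ℓ, so α_err = S_1/S_0.
  S_0^{−1} = 5^{−1} = 8 (mod 13), so α_err = 1·8 = 8 ≡ 8 = α_3. Error position i = 3.
  Consistency check: S_2/S_1 = 8·1 = 8 ≡ 8 = α_err ✓ (single-error assumption holds).
Step 4: error magnitude e = S_0/v_3 = S_0·∏_{j≠3}(α_3 − α_j) = 5·8 = 40 ≡ 1 (mod 13).
Step 5: correct position 3: c_3 = r_3 − e = 3 − 1 ≡ 2 (mod 13). Hence c = [8, 1, 2, 3, 11].
  Check: interpolating c through the α_i gives m(x) = 4 + 3·x (degree < 2) with m(α_i) = c_i for every i, so c is indeed a codeword.


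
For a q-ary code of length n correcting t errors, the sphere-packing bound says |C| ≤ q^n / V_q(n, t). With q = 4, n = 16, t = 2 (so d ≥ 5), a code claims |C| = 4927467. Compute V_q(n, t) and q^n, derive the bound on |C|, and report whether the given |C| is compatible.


V_q(n, t) = 1129, q^n = 4294967296, Hamming bound = 3804222, |C| = 4927467 > bound (violated).

Step 1: Compute V_q(n, t) = Σ_{j=0}^2 C(n, j) (q−1)^j.
  j = 0: C(16,0)·(3)^0 = 1·1 = 1.
  j = 1: C(16,1)·(3)^1 = 16·3 = 48.
  j = 2: C(16,2)·(3)^2 = 120·9 = 1080.
  V_q(n, t) = 1 + 48 + 1080 = 1129.
Step 2: q^n = 4^16 = 4294967296.
Step 3: Hamming bound ⌊q^n / V_q(n,t)⌋ = ⌊4294967296/1129⌋ = 3804222.
Step 4: Compare |C| = 4927467 to 3804222: violated.
The claimed |C| lies above the Hamming bound, so no 4-ary code of length 16 with d ≥ 5 can have 4927467 codewords.


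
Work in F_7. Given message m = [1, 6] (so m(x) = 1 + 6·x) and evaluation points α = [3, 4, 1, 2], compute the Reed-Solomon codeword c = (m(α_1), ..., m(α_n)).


c = [5, 4, 0, 6]

Message polynomial: m(x) = 1 + 6·x (mod 7).
For each evaluation point α_i, compute m(α_i) mod 7:
  α_1 = 3: Horner steps 6 → 5, so m(3) = 5.
  α_2 = 4: Horner steps 6 → 4, so m(4) = 4.
  α_3 = 1: Horner steps 6 → 0, so m(1) = 0.
  α_4 = 2: Horner steps 6 → 6, so m(2) = 6.
Codeword c = [5, 4, 0, 6] ∈ F_7^4.


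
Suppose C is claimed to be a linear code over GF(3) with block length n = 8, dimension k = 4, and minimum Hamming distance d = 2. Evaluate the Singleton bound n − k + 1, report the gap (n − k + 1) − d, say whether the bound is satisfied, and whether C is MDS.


Singleton RHS = n − k + 1 = 5, slack = 3, bound satisfied, not MDS.

Singleton bound: d ≤ n − k + 1.
Here n = 8, k = 4, so n − k + 1 = 5.
Given d = 2, check d ≤ 5: YES.
Slack = (n − k + 1) − d = 3.
The code is NOT MDS (slack = 3 > 0).
Description: the claimed parameters are [8, 4, 2]_3; such a code would be non-MDS.


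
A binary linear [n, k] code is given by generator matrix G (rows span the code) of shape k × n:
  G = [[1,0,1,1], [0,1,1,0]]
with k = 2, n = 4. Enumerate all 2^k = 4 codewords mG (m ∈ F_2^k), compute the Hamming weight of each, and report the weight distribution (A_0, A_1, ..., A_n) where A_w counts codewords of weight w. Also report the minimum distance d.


Weight distribution: A_0 = 1, A_2 = 1, A_3 = 2. Minimum distance d = 2.

Enumerate all 2^2 = 4 messages m ∈ F_2^2.
For each, compute codeword c = mG in F_2^4, then tally its weight.
  m = 00 → c = 0000, weight = 0.
  m = 10 → c = 1011, weight = 3.
  m = 01 → c = 0110, weight = 2.
  m = 11 → c = 1101, weight = 3.
Tally weights:
  weight 0: 1 codewords.
  weight 2: 1 codewords.
  weight 3: 2 codewords.
Minimum distance d = smallest w > 0 with A_w > 0 = 2.
Sanity: Σ A_w = 4 = 2^2 = 4 ✓.


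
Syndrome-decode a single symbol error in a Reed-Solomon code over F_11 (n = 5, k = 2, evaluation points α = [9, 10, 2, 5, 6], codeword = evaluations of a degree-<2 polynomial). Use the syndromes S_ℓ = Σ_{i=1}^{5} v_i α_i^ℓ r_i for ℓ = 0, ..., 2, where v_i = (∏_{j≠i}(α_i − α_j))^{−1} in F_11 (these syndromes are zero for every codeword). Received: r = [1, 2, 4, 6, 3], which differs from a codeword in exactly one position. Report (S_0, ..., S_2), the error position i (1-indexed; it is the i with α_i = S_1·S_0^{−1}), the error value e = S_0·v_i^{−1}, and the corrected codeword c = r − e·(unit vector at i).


S = (10, 2, 7), error at position 1, error magnitude e = 7, c = [5, 2, 4, 6, 3].

Step 1: column multipliers v_i = (∏_{j≠i}(α_i − α_j))^{−1} mod 11.
  i = 1 (α = 9): (9−10)(9−2)(9−5)(9−6) = (−1)·7·4·3 = −84 ≡ 4, so v_1 = 4^{−1} = 3 (mod 11).
  i = 2 (α = 10): (10−9)(10−2)(10−5)(10−6) = 1·8·5·4 = 160 ≡ 6, so v_2 = 6^{−1} = 2 (mod 11).
  i = 3 (α = 2): (2−9)(2−10)(2−5)(2−6) = (−7)·(−8)·(−3)·(−4) = 672 ≡ 1, so v_3 = 1^{−1} = 1 (mod 11).
  i = 4 (α = 5): (5−9)(5−10)(5−2)(5−6) = (−4)·(−5)·3·(−1) = −60 ≡ 6, so v_4 = 6^{−1} = 2 (mod 11).
  i = 5 (α = 6): (6−9)(6−10)(6−2)(6−5) = (−3)·(−4)·4·1 = 48 ≡ 4, so v_5 = 4^{−1} = 3 (mod 11).
  v = [3, 2, 1, 2, 3].
Step 2: syndromes of r = [1, 2, 4, 6, 3] (all sums mod 11).
  S_0 = Σ v_i r_i = 3·1 + 2·2 + 1·4 + 2·6 + 3·3 = 32 ≡ 10.
  S_1 = Σ v_i α_i r_i = 3·9·1 + 2·10·2 + 1·2·4 + 2·5·6 + 3·6·3 = 189 ≡ 2.
  α_i^2 mod 11 = [4, 1, 4, 3, 3].
  S_2 = Σ v_i α_i^2 r_i = 3·4·1 + 2·1·2 + 1·4·4 + 2·3·6 + 3·3·3 = 95 ≡ 7.
  S = (10, 2, 7) ≠ 0, so r is not a codeword (an error is present).
Step 3: locate the error. For a single error e at position i, S_ℓ = v_i·e·α_i^ℓ, so α_err = S_1/S_0.
  S_0^{−1} = 10^{−1} = 10 (mod 11), so α_err = 2·10 = 20 ≡ 9 = α_1. Error position i = 1.
  Consistency check: S_2/S_1 = 7·6 = 42 ≡ 9 = α_err ✓ (single-error assumption holds).
Step 4: error magnitude e = S_0/v_1 = S_0·∏_{j≠1}(α_1 − α_j) = 10·4 = 40 ≡ 7 (mod 11).
Step 5: correct position 1: c_1 = r_1 − e = 1 − 7 ≡ 5 (mod 11). Hence c = [5, 2, 4, 6, 3].
  Check: interpolating c through the α_i gives m(x) = 10 + 8·x (degree < 2) with m(α_i) = c_i for every i, so c is indeed a codeword.


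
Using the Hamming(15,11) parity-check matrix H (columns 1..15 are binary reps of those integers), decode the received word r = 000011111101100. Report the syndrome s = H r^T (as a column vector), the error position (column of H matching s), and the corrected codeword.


s = (1, 1, 1, 0)^T, error position = 14, corrected codeword c = 000011111101110

Compute s = H r^T mod 2 one row at a time:
  s_1 = 1 + 1 + 1 + 0 + 1 + 1 + 0 + 0 = 5 ≡ 1 (mod 2).
  s_2 = 0 + 1 + 1 + 1 + 1 + 1 + 0 + 0 = 5 ≡ 1 (mod 2).
  s_3 = 0 + 0 + 1 + 1 + 1 + 0 + 0 + 0 = 3 ≡ 1 (mod 2).
  s_4 = 0 + 0 + 1 + 1 + 1 + 0 + 1 + 0 = 4 ≡ 0 (mod 2).
s = (1, 1, 1, 0)^T — this equals column 14 of H (binary 1110), so error is at position 14.
Correct: flip bit 14 of r = 000011111101100 to get c = 000011111101110.


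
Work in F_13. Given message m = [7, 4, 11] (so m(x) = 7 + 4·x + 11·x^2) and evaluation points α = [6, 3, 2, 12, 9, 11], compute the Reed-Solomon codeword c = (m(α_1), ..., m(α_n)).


c = [11, 1, 7, 1, 11, 4]

Message polynomial: m(x) = 7 + 4·x + 11·x^2 (mod 13).
For each evaluation point α_i, compute m(α_i) mod 13:
  α_1 = 6: Horner steps 11 → 5 → 11, so m(6) = 11.
  α_2 = 3: Horner steps 11 → 11 → 1, so m(3) = 1.
  α_3 = 2: Horner steps 11 → 0 → 7, so m(2) = 7.
  α_4 = 12: Horner steps 11 → 6 → 1, so m(12) = 1.
  α_5 = 9: Horner steps 11 → 12 → 11, so m(9) = 11.
  α_6 = 11: Horner steps 11 → 8 → 4, so m(11) = 4.
Codeword c = [11, 1, 7, 1, 11, 4] ∈ F_13^6.


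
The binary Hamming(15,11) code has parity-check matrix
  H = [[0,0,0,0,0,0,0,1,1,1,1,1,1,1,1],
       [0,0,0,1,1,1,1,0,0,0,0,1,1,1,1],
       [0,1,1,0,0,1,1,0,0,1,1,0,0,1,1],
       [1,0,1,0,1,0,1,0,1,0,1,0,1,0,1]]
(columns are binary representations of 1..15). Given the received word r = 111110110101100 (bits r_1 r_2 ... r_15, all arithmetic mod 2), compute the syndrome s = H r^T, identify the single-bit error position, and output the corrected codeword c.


s = (0, 1, 0, 1)^T, error position = 5, corrected codeword c = 111100110101100

Compute s = H r^T mod 2 one row at a time:
  s_1 = 1 + 0 + 1 + 0 + 1 + 1 + 0 + 0 = 4 ≡ 0 (mod 2).
  s_2 = 1 + 1 + 0 + 1 + 1 + 1 + 0 + 0 = 5 ≡ 1 (mod 2).
  s_3 = 1 + 1 + 0 + 1 + 1 + 0 + 0 + 0 = 4 ≡ 0 (mod 2).
  s_4 = 1 + 1 + 1 + 1 + 0 + 0 + 1 + 0 = 5 ≡ 1 (mod 2).
s = (0, 1, 0, 1)^T — this equals column 5 of H (binary 0101), so error is at position 5.
Correct: flip bit 5 of r = 111110110101100 to get c = 111100110101100.


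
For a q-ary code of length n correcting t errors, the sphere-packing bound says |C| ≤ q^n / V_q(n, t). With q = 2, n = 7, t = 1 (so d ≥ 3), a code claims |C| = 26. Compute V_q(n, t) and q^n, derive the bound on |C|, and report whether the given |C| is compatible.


V_q(n, t) = 8, q^n = 128, Hamming bound = 16, |C| = 26 > bound (violated).

Step 1: Compute V_q(n, t) = Σ_{j=0}^1 C(n, j) (q−1)^j.
  j = 0: C(7,0)·(1)^0 = 1·1 = 1.
  j = 1: C(7,1)·(1)^1 = 7·1 = 7.
  V_q(n, t) = 1 + 7 = 8.
Step 2: q^n = 2^7 = 128.
Step 3: Hamming bound ⌊q^n / V_q(n,t)⌋ = ⌊128/8⌋ = 16.
Step 4: Compare |C| = 26 to 16: violated.
The claimed |C| lies above the Hamming bound, so no 2-ary code of length 7 with d ≥ 3 can have 26 codewords.


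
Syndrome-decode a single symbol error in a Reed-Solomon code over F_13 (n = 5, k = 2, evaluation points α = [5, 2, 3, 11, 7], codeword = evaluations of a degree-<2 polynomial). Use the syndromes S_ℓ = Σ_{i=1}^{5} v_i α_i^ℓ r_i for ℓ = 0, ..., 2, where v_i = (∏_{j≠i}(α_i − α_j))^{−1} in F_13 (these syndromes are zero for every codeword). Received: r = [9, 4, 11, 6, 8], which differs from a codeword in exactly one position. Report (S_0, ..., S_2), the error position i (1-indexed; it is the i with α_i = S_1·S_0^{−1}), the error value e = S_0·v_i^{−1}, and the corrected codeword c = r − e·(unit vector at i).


S = (1, 3, 9), error at position 3, error magnitude e = 1, c = [9, 4, 10, 6, 8].

Step 1: column multipliers v_i = (∏_{j≠i}(α_i − α_j))^{−1} mod 13.
  i = 1 (α = 5): (5−2)(5−3)(5−11)(5−7) = 3·2·(−6)·(−2) = 72 ≡ 7, so v_1 = 7^{−1} = 2 (mod 13).
  i = 2 (α = 2): (2−5)(2−3)(2−11)(2−7) = (−3)·(−1)·(−9)·(−5) = 135 ≡ 5, so v_2 = 5^{−1} = 8 (mod 13).
  i = 3 (α = 3): (3−5)(3−2)(3−11)(3−7) = (−2)·1·(−8)·(−4) = −64 ≡ 1, so v_3 = 1^{−1} = 1 (mod 13).
  i = 4 (α = 11): (11−5)(11−2)(11−3)(11−7) = 6·9·8·4 = 1728 ≡ 12, so v_4 = 12^{−1} = 12 (mod 13).
  i = 5 (α = 7): (7−5)(7−2)(7−3)(7−11) = 2·5·4·(−4) = −160 ≡ 9, so v_5 = 9^{−1} = 3 (mod 13).
  v = [2, 8, 1, 12, 3].
Step 2: syndromes of r = [9, 4, 11, 6, 8] (all sums mod 13).
  S_0 = Σ v_i r_i = 2·9 + 8·4 + 1·11 + 12·6 + 3·8 = 157 ≡ 1.
  S_1 = Σ v_i α_i r_i = 2·5·9 + 8·2·4 + 1·3·11 + 12·11·6 + 3·7·8 = 1147 ≡ 3.
  α_i^2 mod 13 = [12, 4, 9, 4, 10].
  S_2 = Σ v_i α_i^2 r_i = 2·12·9 + 8·4·4 + 1·9·11 + 12·4·6 + 3·10·8 = 971 ≡ 9.
  S = (1, 3, 9) ≠ 0, so r is not a codeword (an error is present).
Step 3: locate the error. For a single error e at position i, S_ℓ = v_i·e·α_i^ℓ, so α_err = S_1/S_0.
  S_0^{−1} = 1^{−1} = 1 (mod 13), so α_err = 3·1 = 3 ≡ 3 = α_3. Error position i = 3.
  Consistency check: S_2/S_1 = 9·9 = 81 ≡ 3 = α_err ✓ (single-error assumption holds).
Step 4: error magnitude e = S_0/v_3 = S_0·∏_{j≠3}(α_3 − α_j) = 1·1 = 1 ≡ 1 (mod 13).
Step 5: correct position 3: c_3 = r_3 − e = 11 − 1 ≡ 10 (mod 13). Hence c = [9, 4, 10, 6, 8].
  Check: interpolating c through the α_i gives m(x) = 5 + 6·x (degree < 2) with m(α_i) = c_i for every i, so c is indeed a codeword.


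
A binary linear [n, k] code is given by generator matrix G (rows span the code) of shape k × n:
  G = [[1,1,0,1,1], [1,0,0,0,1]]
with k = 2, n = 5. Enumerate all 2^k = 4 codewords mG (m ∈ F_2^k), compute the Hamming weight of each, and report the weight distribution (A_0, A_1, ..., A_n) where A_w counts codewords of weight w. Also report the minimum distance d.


Weight distribution: A_0 = 1, A_2 = 2, A_4 = 1. Minimum distance d = 2.

Enumerate all 2^2 = 4 messages m ∈ F_2^2.
For each, compute codeword c = mG in F_2^5, then tally its weight.
  m = 00 → c = 00000, weight = 0.
  m = 10 → c = 11011, weight = 4.
  m = 01 → c = 10001, weight = 2.
  m = 11 → c = 01010, weight = 2.
Tally weights:
  weight 0: 1 codewords.
  weight 2: 2 codewords.
  weight 4: 1 codewords.
Minimum distance d = smallest w > 0 with A_w > 0 = 2.
Sanity: Σ A_w = 4 = 2^2 = 4 ✓.


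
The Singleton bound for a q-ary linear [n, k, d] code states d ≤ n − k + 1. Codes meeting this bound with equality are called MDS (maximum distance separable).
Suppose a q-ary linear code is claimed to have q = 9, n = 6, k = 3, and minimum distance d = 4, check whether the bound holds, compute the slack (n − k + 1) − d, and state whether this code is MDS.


Singleton RHS = n − k + 1 = 4, slack = 0, bound satisfied, MDS.

Singleton bound: d ≤ n − k + 1.
Here n = 6, k = 3, so n − k + 1 = 4.
Given d = 4, check d ≤ 4: YES.
Slack = (n − k + 1) − d = 0.
The code is MDS (slack = 0).
Description: the claimed parameters are [6, 3, 4]_9; such a code would be MDS (meets Singleton bound).


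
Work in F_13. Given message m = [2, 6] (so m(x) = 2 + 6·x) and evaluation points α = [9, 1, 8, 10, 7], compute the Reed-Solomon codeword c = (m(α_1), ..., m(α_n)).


c = [4, 8, 11, 10, 5]

Message polynomial: m(x) = 2 + 6·x (mod 13).
For each evaluation point α_i, compute m(α_i) mod 13:
  α_1 = 9: Horner steps 6 → 4, so m(9) = 4.
  α_2 = 1: Horner steps 6 → 8, so m(1) = 8.
  α_3 = 8: Horner steps 6 → 11, so m(8) = 11.
  α_4 = 10: Horner steps 6 → 10, so m(10) = 10.
  α_5 = 7: Horner steps 6 → 5, so m(7) = 5.
Codeword c = [4, 8, 11, 10, 5] ∈ F_13^5.


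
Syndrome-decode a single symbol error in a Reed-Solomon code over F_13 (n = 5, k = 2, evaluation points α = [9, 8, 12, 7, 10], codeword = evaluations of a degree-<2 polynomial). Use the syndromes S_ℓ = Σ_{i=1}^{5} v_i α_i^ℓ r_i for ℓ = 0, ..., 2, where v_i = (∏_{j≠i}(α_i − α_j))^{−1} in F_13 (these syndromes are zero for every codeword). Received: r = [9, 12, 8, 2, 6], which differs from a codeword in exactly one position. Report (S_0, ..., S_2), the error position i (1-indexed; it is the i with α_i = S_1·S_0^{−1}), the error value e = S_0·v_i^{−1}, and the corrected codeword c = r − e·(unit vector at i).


S = (7, 6, 7), error at position 3, error magnitude e = 8, c = [9, 12, 0, 2, 6].

Step 1: column multipliers v_i = (∏_{j≠i}(α_i − α_j))^{−1} mod 13.
  i = 1 (α = 9): (9−8)(9−12)(9−7)(9−10) = 1·(−3)·2·(−1) = 6 ≡ 6, so v_1 = 6^{−1} = 11 (mod 13).
  i = 2 (α = 8): (8−9)(8−12)(8−7)(8−10) = (−1)·(−4)·1·(−2) = −8 ≡ 5, so v_2 = 5^{−1} = 8 (mod 13).
  i = 3 (α = 12): (12−9)(12−8)(12−7)(12−10) = 3·4·5·2 = 120 ≡ 3, so v_3 = 3^{−1} = 9 (mod 13).
  i = 4 (α = 7): (7−9)(7−8)(7−12)(7−10) = (−2)·(−1)·(−5)·(−3) = 30 ≡ 4, so v_4 = 4^{−1} = 10 (mod 13).
  i = 5 (α = 10): (10−9)(10−8)(10−12)(10−7) = 1·2·(−2)·3 = −12 ≡ 1, so v_5 = 1^{−1} = 1 (mod 13).
  v = [11, 8, 9, 10, 1].
Step 2: syndromes of r = [9, 12, 8, 2, 6] (all sums mod 13).
  S_0 = Σ v_i r_i = 11·9 + 8·12 + 9·8 + 10·2 + 1·6 = 293 ≡ 7.
  S_1 = Σ v_i α_i r_i = 11·9·9 + 8·8·12 + 9·12·8 + 10·7·2 + 1·10·6 = 2723 ≡ 6.
  α_i^2 mod 13 = [3, 12, 1, 10, 9].
  S_2 = Σ v_i α_i^2 r_i = 11·3·9 + 8·12·12 + 9·1·8 + 10·10·2 + 1·9·6 = 1775 ≡ 7.
  S = (7, 6, 7) ≠ 0, so r is not a codeword (an error is present).
Step 3: locate the error. For a single error e at position i, S_ℓ = v_i·e·α_i^ℓ, so α_err = S_1/S_0.
  S_0^{−1} = 7^{−1} = 2 (mod 13), so α_err = 6·2 = 12 ≡ 12 = α_3. Error position i = 3.
  Consistency check: S_2/S_1 = 7·11 = 77 ≡ 12 = α_err ✓ (single-error assumption holds).
Step 4: error magnitude e = S_0/v_3 = S_0·∏_{j≠3}(α_3 − α_j) = 7·3 = 21 ≡ 8 (mod 13).
Step 5: correct position 3: c_3 = r_3 − e = 8 − 8 ≡ 0 (mod 13). Hence c = [9, 12, 0, 2, 6].
  Check: interpolating c through the α_i gives m(x) = 10 + 10·x (degree < 2) with m(α_i) = c_i for every i, so c is indeed a codeword.


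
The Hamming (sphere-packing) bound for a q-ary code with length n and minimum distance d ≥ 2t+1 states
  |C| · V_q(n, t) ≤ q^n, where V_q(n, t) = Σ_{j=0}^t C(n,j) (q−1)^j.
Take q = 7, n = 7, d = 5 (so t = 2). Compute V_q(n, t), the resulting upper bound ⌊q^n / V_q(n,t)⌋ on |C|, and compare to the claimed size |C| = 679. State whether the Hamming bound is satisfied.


V_q(n, t) = 799, q^n = 823543, Hamming bound = 1030, |C| = 679 ≤ bound (satisfied).

Step 1: Compute V_q(n, t) = Σ_{j=0}^2 C(n, j) (q−1)^j.
  j = 0: C(7,0)·(6)^0 = 1·1 = 1.
  j = 1: C(7,1)·(6)^1 = 7·6 = 42.
  j = 2: C(7,2)·(6)^2 = 21·36 = 756.
  V_q(n, t) = 1 + 42 + 756 = 799.
Step 2: q^n = 7^7 = 823543.
Step 3: Hamming bound ⌊q^n / V_q(n,t)⌋ = ⌊823543/799⌋ = 1030.
Step 4: Compare |C| = 679 to 1030: satisfied.
The claimed |C| lies below the Hamming bound.


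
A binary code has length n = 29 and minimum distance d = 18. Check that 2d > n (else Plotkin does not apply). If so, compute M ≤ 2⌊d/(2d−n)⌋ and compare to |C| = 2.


Plotkin bound M ≤ 4; given |C| = 2 ≤ bound (satisfied).

Check applicability: 2d = 36, n = 29.
2d − n = 7 > 0, so Plotkin applies.
Compute d/(2d−n) = 18/7 ≈ 2.5714.
⌊d/(2d−n)⌋ = 2.
Plotkin bound: M ≤ 2·2 = 4.
Given |C| = 2, check: satisfied.
This |C| is below the Plotkin bound.


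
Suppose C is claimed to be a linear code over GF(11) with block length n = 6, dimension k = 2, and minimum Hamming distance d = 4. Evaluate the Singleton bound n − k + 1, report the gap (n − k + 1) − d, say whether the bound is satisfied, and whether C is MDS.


Singleton RHS = n − k + 1 = 5, slack = 1, bound satisfied, not MDS.

Singleton bound: d ≤ n − k + 1.
Here n = 6, k = 2, so n − k + 1 = 5.
Given d = 4, check d ≤ 5: YES.
Slack = (n − k + 1) − d = 1.
The code is NOT MDS (slack = 1 > 0).
Description: the claimed parameters are [6, 2, 4]_11; such a code would be non-MDS.


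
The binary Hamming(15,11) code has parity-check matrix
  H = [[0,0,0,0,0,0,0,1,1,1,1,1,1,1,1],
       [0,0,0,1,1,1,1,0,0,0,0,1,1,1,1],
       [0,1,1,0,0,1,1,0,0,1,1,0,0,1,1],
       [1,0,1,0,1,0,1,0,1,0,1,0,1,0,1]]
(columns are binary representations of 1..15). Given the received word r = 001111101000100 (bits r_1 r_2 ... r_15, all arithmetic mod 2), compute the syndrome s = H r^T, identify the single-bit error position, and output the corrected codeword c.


s = (0, 1, 1, 1)^T, error position = 7, corrected codeword c = 001111001000100

Compute s = H r^T mod 2 one row at a time:
  s_1 = 0 + 1 + 0 + 0 + 0 + 1 + 0 + 0 = 2 ≡ 0 (mod 2).
  s_2 = 1 + 1 + 1 + 1 + 0 + 1 + 0 + 0 = 5 ≡ 1 (mod 2).
  s_3 = 0 + 1 + 1 + 1 + 0 + 0 + 0 + 0 = 3 ≡ 1 (mod 2).
  s_4 = 0 + 1 + 1 + 1 + 1 + 0 + 1 + 0 = 5 ≡ 1 (mod 2).
s = (0, 1, 1, 1)^T — this equals column 7 of H (binary 0111), so error is at position 7.
Correct: flip bit 7 of r = 001111101000100 to get c = 001111001000100.


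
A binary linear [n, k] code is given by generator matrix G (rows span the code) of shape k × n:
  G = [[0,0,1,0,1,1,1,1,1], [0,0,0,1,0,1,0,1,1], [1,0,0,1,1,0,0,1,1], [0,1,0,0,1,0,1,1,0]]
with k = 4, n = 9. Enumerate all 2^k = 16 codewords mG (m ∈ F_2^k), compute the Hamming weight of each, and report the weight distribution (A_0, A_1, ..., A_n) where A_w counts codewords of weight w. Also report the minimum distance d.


Weight distribution: A_0 = 1, A_3 = 1, A_4 = 5, A_5 = 6, A_6 = 2, A_7 = 1. Minimum distance d = 3.

Enumerate all 2^4 = 16 messages m ∈ F_2^4.
For each, compute codeword c = mG in F_2^9, then tally its weight.
  m = 0000 → c = 000000000, weight = 0.
  m = 1000 → c = 001011111, weight = 6.
  m = 0100 → c = 000101011, weight = 4.
  m = 1100 → c = 001110100, weight = 4.
  m = 0010 → c = 100110011, weight = 5.
  m = 1010 → c = 101101100, weight = 5.
  m = 0110 → c = 100011000, weight = 3.
  m = 1110 → c = 101000111, weight = 5.
  m = 0001 → c = 010010110, weight = 4.
  m = 1001 → c = 011001001, weight = 4.
  m = 0101 → c = 010111101, weight = 6.
  m = 1101 → c = 011100010, weight = 4.
  m = 0011 → c = 110100101, weight = 5.
  m = 1011 → c = 111111010, weight = 7.
  m = 0111 → c = 110001110, weight = 5.
  m = 1111 → c = 111010001, weight = 5.
Tally weights:
  weight 0: 1 codewords.
  weight 3: 1 codewords.
  weight 4: 5 codewords.
  weight 5: 6 codewords.
  weight 6: 2 codewords.
  weight 7: 1 codewords.
Minimum distance d = smallest w > 0 with A_w > 0 = 3.
Sanity: Σ A_w = 16 = 2^4 = 16 ✓.


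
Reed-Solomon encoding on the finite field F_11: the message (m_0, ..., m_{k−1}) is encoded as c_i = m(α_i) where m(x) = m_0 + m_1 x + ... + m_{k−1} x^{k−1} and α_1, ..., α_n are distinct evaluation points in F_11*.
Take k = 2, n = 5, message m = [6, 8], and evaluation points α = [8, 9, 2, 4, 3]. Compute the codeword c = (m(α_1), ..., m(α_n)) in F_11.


c = [4, 1, 0, 5, 8]

Message polynomial: m(x) = 6 + 8·x (mod 11).
For each evaluation point α_i, compute m(α_i) mod 11:
  α_1 = 8: Horner steps 8 → 4, so m(8) = 4.
  α_2 = 9: Horner steps 8 → 1, so m(9) = 1.
  α_3 = 2: Horner steps 8 → 0, so m(2) = 0.
  α_4 = 4: Horner steps 8 → 5, so m(4) = 5.
  α_5 = 3: Horner steps 8 → 8, so m(3) = 8.
Codeword c = [4, 1, 0, 5, 8] ∈ F_11^5.


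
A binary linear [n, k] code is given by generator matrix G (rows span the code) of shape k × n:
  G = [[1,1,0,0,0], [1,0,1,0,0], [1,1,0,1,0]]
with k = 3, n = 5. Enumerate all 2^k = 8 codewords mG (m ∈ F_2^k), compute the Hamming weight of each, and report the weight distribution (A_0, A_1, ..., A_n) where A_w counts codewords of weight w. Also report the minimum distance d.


Weight distribution: A_0 = 1, A_1 = 1, A_2 = 3, A_3 = 3. Minimum distance d = 1.

Enumerate all 2^3 = 8 messages m ∈ F_2^3.
For each, compute codeword c = mG in F_2^5, then tally its weight.
  m = 000 → c = 00000, weight = 0.
  m = 100 → c = 11000, weight = 2.
  m = 010 → c = 10100, weight = 2.
  m = 110 → c = 01100, weight = 2.
  m = 001 → c = 11010, weight = 3.
  m = 101 → c = 00010, weight = 1.
  m = 011 → c = 01110, weight = 3.
  m = 111 → c = 10110, weight = 3.
Tally weights:
  weight 0: 1 codewords.
  weight 1: 1 codewords.
  weight 2: 3 codewords.
  weight 3: 3 codewords.
Minimum distance d = smallest w > 0 with A_w > 0 = 1.
Sanity: Σ A_w = 8 = 2^3 = 8 ✓.


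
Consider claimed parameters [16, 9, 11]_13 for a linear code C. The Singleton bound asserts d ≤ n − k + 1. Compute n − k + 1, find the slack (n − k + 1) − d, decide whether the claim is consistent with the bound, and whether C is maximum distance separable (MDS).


Singleton RHS = n − k + 1 = 8, slack = -3, bound violated (no such code; not MDS).

Singleton bound: d ≤ n − k + 1.
Here n = 16, k = 9, so n − k + 1 = 8.
Given d = 11, check d ≤ 8: NO.
Slack = (n − k + 1) − d = -3.
The slack is negative: d = 11 exceeds n − k + 1 = 8 by 3, so the Singleton bound is violated and no linear [16, 9, 11]_13 code can exist. In particular it is not MDS (MDS requires d = n − k + 1 exactly).
Description: the claimed parameters are [16, 9, 11]_13; such a code would be impossible (violates the Singleton bound).


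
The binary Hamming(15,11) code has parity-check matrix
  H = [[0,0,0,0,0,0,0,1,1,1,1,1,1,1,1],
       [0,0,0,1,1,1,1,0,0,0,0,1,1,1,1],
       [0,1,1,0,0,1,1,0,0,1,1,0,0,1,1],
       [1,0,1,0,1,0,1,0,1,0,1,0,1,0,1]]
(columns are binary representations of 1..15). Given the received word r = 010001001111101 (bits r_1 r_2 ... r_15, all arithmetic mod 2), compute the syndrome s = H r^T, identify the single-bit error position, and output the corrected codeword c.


s = (0, 0, 1, 0)^T, error position = 2, corrected codeword c = 000001001111101

Compute s = H r^T mod 2 one row at a time:
  s_1 = 0 + 1 + 1 + 1 + 1 + 1 + 0 + 1 = 6 ≡ 0 (mod 2).
  s_2 = 0 + 0 + 1 + 0 + 1 + 1 + 0 + 1 = 4 ≡ 0 (mod 2).
  s_3 = 1 + 0 + 1 + 0 + 1 + 1 + 0 + 1 = 5 ≡ 1 (mod 2).
  s_4 = 0 + 0 + 0 + 0 + 1 + 1 + 1 + 1 = 4 ≡ 0 (mod 2).
s = (0, 0, 1, 0)^T — this equals column 2 of H (binary 0010), so error is at position 2.
Correct: flip bit 2 of r = 010001001111101 to get c = 000001001111101.
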